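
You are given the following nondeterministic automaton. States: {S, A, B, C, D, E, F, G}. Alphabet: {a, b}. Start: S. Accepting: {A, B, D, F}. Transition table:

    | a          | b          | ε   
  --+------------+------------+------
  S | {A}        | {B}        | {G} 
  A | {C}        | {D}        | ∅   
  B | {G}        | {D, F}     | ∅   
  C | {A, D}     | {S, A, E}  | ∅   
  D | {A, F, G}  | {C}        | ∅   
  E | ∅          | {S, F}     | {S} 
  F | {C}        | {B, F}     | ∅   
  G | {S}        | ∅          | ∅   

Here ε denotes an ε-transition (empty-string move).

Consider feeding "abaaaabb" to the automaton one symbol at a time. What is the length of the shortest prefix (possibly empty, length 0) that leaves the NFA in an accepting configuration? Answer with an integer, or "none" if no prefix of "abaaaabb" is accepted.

1

Start: ε-closure({S}) = {S, G}.
Read 'a': {S, G} → {S, A, G}.
None of the earlier sets intersect F, but {S, A, G} does.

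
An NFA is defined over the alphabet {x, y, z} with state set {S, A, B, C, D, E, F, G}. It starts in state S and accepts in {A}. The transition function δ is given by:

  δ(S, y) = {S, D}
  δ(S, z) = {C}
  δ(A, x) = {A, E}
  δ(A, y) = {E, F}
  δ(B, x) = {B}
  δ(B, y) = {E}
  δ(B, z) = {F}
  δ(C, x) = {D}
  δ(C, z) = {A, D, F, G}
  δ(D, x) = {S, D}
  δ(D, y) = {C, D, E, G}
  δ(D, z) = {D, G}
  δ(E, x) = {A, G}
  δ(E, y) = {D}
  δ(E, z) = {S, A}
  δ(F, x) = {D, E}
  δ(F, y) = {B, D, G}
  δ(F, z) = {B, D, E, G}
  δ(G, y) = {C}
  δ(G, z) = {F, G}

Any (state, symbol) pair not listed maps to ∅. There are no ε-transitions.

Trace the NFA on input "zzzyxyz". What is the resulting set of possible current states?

{S, A, B, C, D, E, F, G}

Start in {S}.
Read 'z': {S} → {C}.
Read 'z': {C} → {A, D, F, G}.
Read 'z': {A, D, F, G} → {B, D, E, F, G}.
Read 'y': {B, D, E, F, G} → {B, C, D, E, G}.
Read 'x': {B, C, D, E, G} → {S, A, B, D, G}.
Read 'y': {S, A, B, D, G} → {S, C, D, E, F, G}.
Read 'z': {S, C, D, E, F, G} → {S, A, B, C, D, E, F, G}.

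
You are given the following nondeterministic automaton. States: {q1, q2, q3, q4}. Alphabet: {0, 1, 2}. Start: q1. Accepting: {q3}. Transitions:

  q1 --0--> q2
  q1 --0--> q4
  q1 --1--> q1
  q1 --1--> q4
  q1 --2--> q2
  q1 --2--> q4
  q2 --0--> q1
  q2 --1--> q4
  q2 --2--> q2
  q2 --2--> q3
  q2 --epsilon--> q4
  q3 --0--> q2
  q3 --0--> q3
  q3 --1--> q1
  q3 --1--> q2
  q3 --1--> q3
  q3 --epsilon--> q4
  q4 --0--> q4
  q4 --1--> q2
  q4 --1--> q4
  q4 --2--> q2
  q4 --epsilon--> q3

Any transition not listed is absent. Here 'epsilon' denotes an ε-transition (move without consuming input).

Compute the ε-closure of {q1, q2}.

{q1, q2, q3, q4}

Begin with {q1, q2}.
ε-move q2 → q4; add q4.
ε-move q4 → q3; add q3.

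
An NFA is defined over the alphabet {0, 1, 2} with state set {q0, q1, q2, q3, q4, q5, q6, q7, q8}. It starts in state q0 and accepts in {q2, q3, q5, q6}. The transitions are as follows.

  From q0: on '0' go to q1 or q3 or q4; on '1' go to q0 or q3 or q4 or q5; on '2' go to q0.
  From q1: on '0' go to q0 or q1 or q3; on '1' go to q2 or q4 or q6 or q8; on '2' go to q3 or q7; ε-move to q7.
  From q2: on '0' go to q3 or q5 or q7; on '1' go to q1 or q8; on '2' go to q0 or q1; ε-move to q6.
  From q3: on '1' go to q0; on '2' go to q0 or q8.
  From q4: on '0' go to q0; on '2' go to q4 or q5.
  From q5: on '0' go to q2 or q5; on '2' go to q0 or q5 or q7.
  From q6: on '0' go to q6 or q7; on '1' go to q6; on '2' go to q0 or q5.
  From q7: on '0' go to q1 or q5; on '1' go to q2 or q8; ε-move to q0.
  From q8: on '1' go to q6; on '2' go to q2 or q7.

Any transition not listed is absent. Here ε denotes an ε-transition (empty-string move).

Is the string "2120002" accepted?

Start in {q0}.
Read '2': q0→{q0}; now {q0}.
Read '1': q0→{q0, q3, q4, q5}; now {q0, q3, q4, q5}.
Read '2': q0→{q0}, q3→{q0, q8}, q4→{q4, q5}, q5→{q0, q5, q7}; now {q0, q4, q5, q7, q8}.
Read '0': q0→{q1, q3, q4}, q4→{q0}, q5→{q2, q5}, q7→{q1, q5}, q8→∅; union {q0, q1, q2, q3, q4, q5}; ε-closure = {q0, q1, q2, q3, q4, q5, q6, q7}.
Read '0': q0→{q1, q3, q4}, q1→{q0, q1, q3}, q2→{q3, q5, q7}, q3→∅, q4→{q0}, q5→{q2, q5}, q6→{q6, q7}, q7→{q1, q5}; now {q0, q1, q2, q3, q4, q5, q6, q7}.
Read '0': q0→{q1, q3, q4}, q1→{q0, q1, q3}, q2→{q3, q5, q7}, q3→∅, q4→{q0}, q5→{q2, q5}, q6→{q6, q7}, q7→{q1, q5}; now {q0, q1, q2, q3, q4, q5, q6, q7}.
Read '2': q0→{q0}, q1→{q3, q7}, q2→{q0, q1}, q3→{q0, q8}, q4→{q4, q5}, q5→{q0, q5, q7}, q6→{q0, q5}, q7→∅; now {q0, q1, q3, q4, q5, q7, q8}.
The final set {q0, q1, q3, q4, q5, q7, q8} contains the accepting states q3, q5.

Yes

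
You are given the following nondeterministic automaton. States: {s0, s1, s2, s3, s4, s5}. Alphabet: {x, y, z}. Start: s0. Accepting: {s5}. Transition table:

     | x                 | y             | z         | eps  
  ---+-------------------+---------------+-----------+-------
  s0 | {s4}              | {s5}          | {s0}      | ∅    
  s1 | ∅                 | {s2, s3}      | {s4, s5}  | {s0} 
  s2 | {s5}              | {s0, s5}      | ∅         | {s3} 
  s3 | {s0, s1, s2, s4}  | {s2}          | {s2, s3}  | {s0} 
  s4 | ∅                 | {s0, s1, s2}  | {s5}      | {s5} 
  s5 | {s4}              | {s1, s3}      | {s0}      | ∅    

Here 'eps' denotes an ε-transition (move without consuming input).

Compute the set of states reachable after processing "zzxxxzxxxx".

{s4, s5}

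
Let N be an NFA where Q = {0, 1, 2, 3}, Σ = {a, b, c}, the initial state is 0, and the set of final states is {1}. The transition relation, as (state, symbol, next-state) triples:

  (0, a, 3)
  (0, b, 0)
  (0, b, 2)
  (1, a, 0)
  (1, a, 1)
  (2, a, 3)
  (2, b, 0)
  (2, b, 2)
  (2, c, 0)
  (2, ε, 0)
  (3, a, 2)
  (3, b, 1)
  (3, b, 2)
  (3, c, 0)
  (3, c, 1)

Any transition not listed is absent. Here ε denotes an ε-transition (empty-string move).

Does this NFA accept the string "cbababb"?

No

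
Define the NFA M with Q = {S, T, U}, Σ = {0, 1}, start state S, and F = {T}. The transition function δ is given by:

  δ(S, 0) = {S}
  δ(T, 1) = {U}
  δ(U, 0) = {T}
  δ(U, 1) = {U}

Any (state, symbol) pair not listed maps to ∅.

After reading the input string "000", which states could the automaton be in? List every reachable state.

{S}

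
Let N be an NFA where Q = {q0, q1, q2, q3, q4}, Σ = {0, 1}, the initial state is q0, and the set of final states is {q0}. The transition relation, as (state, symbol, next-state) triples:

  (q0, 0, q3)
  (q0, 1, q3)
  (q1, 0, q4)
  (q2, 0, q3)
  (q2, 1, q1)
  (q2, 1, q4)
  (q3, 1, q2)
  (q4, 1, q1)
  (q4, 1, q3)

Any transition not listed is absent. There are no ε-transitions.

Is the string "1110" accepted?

Start in {q0}.
Read '1': q0→{q3}; now {q3}.
Read '1': q3→{q2}; now {q2}.
Read '1': q2→{q1, q4}; now {q1, q4}.
Read '0': q1→{q4}, q4→∅; now {q4}.
The final set {q4} contains no accepting state.

No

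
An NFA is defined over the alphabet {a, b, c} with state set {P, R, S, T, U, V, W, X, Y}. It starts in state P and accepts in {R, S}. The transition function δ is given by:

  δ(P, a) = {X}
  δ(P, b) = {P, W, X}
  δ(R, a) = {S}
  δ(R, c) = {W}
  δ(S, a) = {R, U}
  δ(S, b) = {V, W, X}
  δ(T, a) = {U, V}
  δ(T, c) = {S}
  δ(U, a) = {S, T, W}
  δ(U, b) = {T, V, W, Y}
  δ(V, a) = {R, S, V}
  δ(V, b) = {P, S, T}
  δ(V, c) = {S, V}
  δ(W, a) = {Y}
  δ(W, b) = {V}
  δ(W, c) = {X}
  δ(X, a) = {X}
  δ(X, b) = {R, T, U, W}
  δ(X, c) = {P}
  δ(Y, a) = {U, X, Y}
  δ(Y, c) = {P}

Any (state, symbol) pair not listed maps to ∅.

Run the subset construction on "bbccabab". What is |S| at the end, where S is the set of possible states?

9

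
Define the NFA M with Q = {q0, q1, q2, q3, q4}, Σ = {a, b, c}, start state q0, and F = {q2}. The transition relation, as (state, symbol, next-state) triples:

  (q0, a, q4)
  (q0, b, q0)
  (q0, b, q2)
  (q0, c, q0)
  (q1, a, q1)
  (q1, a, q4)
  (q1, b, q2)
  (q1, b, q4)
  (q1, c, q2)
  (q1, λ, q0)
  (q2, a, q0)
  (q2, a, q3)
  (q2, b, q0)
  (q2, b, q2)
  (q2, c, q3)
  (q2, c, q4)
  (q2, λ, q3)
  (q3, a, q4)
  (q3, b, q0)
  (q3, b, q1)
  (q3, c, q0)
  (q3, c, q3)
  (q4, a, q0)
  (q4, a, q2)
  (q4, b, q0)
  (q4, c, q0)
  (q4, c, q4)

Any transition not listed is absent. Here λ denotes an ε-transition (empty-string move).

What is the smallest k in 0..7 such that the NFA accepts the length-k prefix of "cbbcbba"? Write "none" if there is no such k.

Start in {q0}.
Read 'c': q0→{q0}; now {q0}.
Read 'b': q0→{q0, q2}; union {q0, q2}; ε-closure = {q0, q2, q3}.
None of the earlier sets intersect F, but {q0, q2, q3} does.

2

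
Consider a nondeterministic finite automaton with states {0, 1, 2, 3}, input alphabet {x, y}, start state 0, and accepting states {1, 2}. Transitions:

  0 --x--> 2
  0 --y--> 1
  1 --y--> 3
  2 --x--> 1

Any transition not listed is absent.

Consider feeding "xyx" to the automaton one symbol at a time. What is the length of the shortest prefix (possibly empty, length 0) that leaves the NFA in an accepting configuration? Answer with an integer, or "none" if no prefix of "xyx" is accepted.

1

Start in {0}.
Read 'x': {0} → {2}.
None of the earlier sets intersect F, but {2} does.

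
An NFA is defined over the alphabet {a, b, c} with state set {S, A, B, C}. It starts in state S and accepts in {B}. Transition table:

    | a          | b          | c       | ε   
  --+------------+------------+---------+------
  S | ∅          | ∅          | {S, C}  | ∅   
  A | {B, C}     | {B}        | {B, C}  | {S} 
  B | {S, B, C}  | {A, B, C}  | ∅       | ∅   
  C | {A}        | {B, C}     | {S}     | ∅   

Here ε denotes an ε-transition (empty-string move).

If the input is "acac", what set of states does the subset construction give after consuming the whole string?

∅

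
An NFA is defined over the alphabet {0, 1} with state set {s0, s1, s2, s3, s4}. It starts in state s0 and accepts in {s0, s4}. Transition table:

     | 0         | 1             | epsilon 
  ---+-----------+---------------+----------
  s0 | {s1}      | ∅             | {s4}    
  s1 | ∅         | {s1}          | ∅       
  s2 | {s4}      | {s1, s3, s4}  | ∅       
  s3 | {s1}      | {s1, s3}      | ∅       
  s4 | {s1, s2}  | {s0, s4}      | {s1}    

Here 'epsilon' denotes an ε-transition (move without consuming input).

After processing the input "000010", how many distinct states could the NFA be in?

Start: ε-closure({s0}) = {s0, s1, s4}.
Read '0': {s0, s1, s4} → {s1, s2}.
Read '0': {s1, s2} → {s1, s4}.
Read '0': {s1, s4} → {s1, s2}.
Read '0': {s1, s2} → {s1, s4}.
Read '1': {s1, s4} → {s0, s1, s4}.
Read '0': {s0, s1, s4} → {s1, s2}.
That set has 2 states.

2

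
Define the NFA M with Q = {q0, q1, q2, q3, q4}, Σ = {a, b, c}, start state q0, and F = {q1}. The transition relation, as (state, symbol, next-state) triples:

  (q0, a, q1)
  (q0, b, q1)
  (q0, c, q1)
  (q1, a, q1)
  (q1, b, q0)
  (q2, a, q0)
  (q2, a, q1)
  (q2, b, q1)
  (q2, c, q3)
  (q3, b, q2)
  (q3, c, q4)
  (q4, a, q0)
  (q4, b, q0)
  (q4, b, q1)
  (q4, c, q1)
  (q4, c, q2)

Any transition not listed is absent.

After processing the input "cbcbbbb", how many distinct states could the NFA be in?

1

Start in {q0}.
Read 'c': q0→{q1}; now {q1}.
Read 'b': q1→{q0}; now {q0}.
Read 'c': q0→{q1}; now {q1}.
Read 'b': q1→{q0}; now {q0}.
Read 'b': q0→{q1}; now {q1}.
Read 'b': q1→{q0}; now {q0}.
Read 'b': q0→{q1}; now {q1}.
That set has 1 state.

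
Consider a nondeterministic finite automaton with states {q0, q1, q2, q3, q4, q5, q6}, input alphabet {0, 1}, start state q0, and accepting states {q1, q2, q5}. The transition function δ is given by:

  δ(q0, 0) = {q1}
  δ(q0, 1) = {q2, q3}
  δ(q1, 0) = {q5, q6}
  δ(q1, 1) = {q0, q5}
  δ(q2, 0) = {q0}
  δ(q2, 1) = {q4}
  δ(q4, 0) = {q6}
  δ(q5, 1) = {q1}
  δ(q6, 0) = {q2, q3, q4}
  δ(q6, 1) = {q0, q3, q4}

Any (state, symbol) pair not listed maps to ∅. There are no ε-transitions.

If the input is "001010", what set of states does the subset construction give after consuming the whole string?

{q1, q5, q6}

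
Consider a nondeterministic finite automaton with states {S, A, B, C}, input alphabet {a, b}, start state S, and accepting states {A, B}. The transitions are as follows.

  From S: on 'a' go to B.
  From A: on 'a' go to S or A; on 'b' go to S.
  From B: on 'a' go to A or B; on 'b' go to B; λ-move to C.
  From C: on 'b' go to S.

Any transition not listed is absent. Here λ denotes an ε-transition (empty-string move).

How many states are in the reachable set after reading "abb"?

3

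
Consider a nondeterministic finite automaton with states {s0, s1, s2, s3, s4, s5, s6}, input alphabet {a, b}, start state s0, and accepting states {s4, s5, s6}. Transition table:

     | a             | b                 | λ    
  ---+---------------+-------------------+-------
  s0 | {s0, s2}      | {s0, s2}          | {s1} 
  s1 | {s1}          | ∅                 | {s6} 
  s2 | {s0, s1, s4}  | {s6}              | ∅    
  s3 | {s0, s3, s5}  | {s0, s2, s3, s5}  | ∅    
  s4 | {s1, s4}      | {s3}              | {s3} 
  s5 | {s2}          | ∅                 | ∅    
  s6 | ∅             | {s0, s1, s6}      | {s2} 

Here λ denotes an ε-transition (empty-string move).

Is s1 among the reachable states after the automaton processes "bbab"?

Yes

Start: ε-closure({s0}) = {s0, s1, s2, s6}.
Read 'b': {s0, s1, s2, s6} → {s0, s1, s2, s6}.
Read 'b': {s0, s1, s2, s6} → {s0, s1, s2, s6}.
Read 'a': {s0, s1, s2, s6} → {s0, s1, s2, s3, s4, s6}.
Read 'b': {s0, s1, s2, s3, s4, s6} → {s0, s1, s2, s3, s5, s6}.
State s1 is in {s0, s1, s2, s3, s5, s6}.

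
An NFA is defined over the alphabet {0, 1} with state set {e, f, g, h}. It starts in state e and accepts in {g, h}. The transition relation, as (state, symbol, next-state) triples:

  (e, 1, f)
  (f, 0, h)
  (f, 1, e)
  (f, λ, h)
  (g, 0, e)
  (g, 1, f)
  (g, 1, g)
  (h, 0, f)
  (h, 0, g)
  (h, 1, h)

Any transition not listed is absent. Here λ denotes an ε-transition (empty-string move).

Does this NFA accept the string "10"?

Start in {e}.
Read '1': e→{f}; union {f}; ε-closure = {f, h}.
Read '0': f→{h}, h→{f, g}; now {f, g, h}.
The final set {f, g, h} contains the accepting states g, h.

Yes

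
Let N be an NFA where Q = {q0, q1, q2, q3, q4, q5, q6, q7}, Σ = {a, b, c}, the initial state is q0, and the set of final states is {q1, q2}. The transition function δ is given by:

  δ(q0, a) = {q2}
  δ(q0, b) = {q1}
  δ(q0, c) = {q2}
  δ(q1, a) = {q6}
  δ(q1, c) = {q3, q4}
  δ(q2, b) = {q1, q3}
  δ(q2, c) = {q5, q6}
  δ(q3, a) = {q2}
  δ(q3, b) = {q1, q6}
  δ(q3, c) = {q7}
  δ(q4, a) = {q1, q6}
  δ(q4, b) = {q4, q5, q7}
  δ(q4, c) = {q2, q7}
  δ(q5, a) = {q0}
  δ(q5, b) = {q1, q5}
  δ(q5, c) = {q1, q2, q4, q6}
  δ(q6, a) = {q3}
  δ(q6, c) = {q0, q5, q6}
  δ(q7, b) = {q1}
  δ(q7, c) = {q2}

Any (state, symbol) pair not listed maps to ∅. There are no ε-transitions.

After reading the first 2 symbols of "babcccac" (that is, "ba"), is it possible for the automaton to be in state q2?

No

Start in {q0}.
Read 'b': q0→{q1}; now {q1}.
Read 'a': q1→{q6}; now {q6}.
State q2 is not in {q6}.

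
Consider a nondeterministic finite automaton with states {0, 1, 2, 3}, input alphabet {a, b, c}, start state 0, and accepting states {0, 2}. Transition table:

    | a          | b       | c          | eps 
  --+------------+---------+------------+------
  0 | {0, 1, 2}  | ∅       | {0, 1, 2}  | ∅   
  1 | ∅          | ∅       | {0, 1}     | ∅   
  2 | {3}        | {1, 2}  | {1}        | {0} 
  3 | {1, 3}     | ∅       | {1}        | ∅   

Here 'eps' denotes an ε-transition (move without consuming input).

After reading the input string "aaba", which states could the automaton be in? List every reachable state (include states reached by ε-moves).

Start in {0}.
Read 'a': 0→{0, 1, 2}; now {0, 1, 2}.
Read 'a': 0→{0, 1, 2}, 1→∅, 2→{3}; now {0, 1, 2, 3}.
Read 'b': 0→∅, 1→∅, 2→{1, 2}, 3→∅; union {1, 2}; ε-closure = {0, 1, 2}.
Read 'a': 0→{0, 1, 2}, 1→∅, 2→{3}; now {0, 1, 2, 3}.

{0, 1, 2, 3}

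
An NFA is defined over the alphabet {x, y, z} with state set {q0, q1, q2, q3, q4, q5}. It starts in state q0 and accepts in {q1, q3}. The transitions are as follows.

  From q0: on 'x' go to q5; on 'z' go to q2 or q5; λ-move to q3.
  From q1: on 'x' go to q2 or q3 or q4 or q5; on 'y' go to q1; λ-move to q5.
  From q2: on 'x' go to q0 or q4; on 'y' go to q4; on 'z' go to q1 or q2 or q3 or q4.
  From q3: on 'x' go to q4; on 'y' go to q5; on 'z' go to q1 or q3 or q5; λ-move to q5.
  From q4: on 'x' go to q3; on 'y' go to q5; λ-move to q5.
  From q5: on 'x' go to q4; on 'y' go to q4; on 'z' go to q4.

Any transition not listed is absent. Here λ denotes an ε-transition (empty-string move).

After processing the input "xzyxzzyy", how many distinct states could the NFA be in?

Start: ε-closure({q0}) = {q0, q3, q5}.
Read 'x': q0→{q5}, q3→{q4}, q5→{q4}; now {q4, q5}.
Read 'z': q4→∅, q5→{q4}; union {q4}; ε-closure = {q4, q5}.
Read 'y': q4→{q5}, q5→{q4}; now {q4, q5}.
Read 'x': q4→{q3}, q5→{q4}; union {q3, q4}; ε-closure = {q3, q4, q5}.
Read 'z': q3→{q1, q3, q5}, q4→∅, q5→{q4}; now {q1, q3, q4, q5}.
Read 'z': q1→∅, q3→{q1, q3, q5}, q4→∅, q5→{q4}; now {q1, q3, q4, q5}.
Read 'y': q1→{q1}, q3→{q5}, q4→{q5}, q5→{q4}; now {q1, q4, q5}.
Read 'y': q1→{q1}, q4→{q5}, q5→{q4}; now {q1, q4, q5}.
That set has 3 states.

3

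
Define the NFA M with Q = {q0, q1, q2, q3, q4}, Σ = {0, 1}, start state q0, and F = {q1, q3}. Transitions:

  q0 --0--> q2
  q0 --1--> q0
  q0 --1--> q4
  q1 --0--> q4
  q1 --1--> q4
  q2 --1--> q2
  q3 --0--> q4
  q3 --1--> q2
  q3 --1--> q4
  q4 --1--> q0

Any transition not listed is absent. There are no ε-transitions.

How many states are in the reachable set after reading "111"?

Start in {q0}.
Read '1': {q0} → {q0, q4}.
Read '1': {q0, q4} → {q0, q4}.
Read '1': {q0, q4} → {q0, q4}.
That set has 2 states.

2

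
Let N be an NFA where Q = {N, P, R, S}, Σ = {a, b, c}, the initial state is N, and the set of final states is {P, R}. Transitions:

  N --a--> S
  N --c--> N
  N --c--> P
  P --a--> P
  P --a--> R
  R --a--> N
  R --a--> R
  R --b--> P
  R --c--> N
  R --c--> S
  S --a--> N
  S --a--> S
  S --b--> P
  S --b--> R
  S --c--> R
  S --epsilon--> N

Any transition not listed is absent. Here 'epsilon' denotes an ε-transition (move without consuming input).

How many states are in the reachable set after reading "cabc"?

Start in {N}.
Read 'c': N→{N, P}; now {N, P}.
Read 'a': N→{S}, P→{P, R}; union {P, R, S}; ε-closure = {N, P, R, S}.
Read 'b': N→∅, P→∅, R→{P}, S→{P, R}; now {P, R}.
Read 'c': P→∅, R→{N, S}; now {N, S}.
That set has 2 states.

2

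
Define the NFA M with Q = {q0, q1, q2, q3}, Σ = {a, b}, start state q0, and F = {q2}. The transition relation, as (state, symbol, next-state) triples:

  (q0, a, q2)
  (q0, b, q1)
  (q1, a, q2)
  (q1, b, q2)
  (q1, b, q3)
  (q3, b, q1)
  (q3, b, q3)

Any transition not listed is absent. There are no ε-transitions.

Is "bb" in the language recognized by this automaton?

Yes

Start in {q0}.
Read 'b': q0→{q1}; now {q1}.
Read 'b': q1→{q2, q3}; now {q2, q3}.
The final set {q2, q3} contains the accepting state q2.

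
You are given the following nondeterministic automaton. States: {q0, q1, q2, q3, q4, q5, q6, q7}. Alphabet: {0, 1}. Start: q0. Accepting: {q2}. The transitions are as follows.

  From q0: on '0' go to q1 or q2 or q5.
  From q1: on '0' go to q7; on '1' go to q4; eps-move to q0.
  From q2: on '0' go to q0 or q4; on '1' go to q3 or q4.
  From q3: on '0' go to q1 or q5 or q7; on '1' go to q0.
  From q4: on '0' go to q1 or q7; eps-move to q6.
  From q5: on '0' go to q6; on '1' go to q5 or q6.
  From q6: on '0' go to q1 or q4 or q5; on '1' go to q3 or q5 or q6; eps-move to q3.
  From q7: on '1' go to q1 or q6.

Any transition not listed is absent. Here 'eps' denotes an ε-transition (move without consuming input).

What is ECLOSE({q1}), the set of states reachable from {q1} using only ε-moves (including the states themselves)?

{q0, q1}

Begin with {q1}.
ε-move q1 → q0; add q0.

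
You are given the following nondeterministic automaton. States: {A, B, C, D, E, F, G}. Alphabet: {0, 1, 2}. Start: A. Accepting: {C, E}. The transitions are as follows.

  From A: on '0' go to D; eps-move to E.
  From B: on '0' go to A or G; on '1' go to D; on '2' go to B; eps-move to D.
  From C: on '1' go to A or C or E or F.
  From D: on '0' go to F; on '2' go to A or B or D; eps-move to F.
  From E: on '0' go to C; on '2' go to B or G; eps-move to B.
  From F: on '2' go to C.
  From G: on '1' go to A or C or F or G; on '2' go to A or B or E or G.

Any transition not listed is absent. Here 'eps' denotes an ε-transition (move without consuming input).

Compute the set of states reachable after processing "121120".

Start: ε-closure({A}) = {A, B, D, E, F}.
Read '1': {A, B, D, E, F} → {D, F}.
Read '2': {D, F} → {A, B, C, D, E, F}.
Read '1': {A, B, C, D, E, F} → {A, B, C, D, E, F}.
Read '1': {A, B, C, D, E, F} → {A, B, C, D, E, F}.
Read '2': {A, B, C, D, E, F} → {A, B, C, D, E, F, G}.
Read '0': {A, B, C, D, E, F, G} → {A, B, C, D, E, F, G}.

{A, B, C, D, E, F, G}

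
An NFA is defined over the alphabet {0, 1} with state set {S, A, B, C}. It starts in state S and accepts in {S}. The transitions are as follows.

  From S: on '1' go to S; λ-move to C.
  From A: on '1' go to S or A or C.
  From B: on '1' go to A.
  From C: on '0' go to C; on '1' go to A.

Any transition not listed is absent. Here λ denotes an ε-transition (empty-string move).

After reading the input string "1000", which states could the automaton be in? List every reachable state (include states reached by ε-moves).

Start: ε-closure({S}) = {S, C}.
Read '1': S→{S}, C→{A}; union {S, A}; ε-closure = {S, A, C}.
Read '0': S→∅, A→∅, C→{C}; now {C}.
Read '0': C→{C}; now {C}.
Read '0': C→{C}; now {C}.

{C}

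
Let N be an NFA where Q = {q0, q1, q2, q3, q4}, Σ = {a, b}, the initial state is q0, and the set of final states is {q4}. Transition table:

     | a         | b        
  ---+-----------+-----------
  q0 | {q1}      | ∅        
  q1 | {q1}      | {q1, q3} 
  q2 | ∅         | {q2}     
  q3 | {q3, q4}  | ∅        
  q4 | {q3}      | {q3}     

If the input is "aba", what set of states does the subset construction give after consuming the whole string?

{q1, q3, q4}

Start in {q0}.
Read 'a': q0→{q1}; now {q1}.
Read 'b': q1→{q1, q3}; now {q1, q3}.
Read 'a': q1→{q1}, q3→{q3, q4}; now {q1, q3, q4}.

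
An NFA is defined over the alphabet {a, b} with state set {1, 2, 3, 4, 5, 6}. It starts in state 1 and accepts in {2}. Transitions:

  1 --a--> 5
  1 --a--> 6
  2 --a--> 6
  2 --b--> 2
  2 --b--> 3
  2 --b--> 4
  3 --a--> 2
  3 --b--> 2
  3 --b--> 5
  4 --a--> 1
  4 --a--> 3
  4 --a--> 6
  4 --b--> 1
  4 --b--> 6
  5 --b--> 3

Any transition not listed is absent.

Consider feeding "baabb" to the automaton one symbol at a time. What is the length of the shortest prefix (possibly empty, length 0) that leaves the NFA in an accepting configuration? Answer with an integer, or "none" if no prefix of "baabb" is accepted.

none

Start in {1}.
Read 'b': {1} → ∅.
The set is empty and remains empty for the remaining 4 symbols.
No reachable set along the way intersects F.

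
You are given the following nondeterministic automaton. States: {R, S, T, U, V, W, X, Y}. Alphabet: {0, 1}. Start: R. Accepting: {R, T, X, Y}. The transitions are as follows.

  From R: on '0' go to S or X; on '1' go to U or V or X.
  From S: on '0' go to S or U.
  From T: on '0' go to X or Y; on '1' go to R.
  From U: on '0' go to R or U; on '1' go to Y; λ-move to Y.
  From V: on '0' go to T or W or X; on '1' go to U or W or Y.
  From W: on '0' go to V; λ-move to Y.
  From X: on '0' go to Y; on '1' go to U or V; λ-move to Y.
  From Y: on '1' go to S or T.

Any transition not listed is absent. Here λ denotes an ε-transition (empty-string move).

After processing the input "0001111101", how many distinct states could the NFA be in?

8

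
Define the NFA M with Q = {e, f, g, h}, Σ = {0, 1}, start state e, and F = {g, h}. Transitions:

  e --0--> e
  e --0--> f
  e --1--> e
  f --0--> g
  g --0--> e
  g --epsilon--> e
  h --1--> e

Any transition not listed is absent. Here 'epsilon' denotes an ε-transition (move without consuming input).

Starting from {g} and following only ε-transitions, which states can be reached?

{e, g}

Begin with {g}.
ε-move g → e; add e.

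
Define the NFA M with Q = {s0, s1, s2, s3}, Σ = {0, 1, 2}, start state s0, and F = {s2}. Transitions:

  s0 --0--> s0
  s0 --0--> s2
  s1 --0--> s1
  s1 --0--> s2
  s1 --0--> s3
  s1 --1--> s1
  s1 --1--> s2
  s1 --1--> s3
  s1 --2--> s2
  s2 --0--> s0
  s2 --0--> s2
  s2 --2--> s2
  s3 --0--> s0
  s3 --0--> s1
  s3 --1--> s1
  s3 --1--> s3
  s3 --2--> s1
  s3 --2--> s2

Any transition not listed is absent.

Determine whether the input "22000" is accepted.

No

Start in {s0}.
Read '2': {s0} → ∅.
The set is empty and remains empty for the remaining 4 symbols.
The final set ∅ contains no accepting state.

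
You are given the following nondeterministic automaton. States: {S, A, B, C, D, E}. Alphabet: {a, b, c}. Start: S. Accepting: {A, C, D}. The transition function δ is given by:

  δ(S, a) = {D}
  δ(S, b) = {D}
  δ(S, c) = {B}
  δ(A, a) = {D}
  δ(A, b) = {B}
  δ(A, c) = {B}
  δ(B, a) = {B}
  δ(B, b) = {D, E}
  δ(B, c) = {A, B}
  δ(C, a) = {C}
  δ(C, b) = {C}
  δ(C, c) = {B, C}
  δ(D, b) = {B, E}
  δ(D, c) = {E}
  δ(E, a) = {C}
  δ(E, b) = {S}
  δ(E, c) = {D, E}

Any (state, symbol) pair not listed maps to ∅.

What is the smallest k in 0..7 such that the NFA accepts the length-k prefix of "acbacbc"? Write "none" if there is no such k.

1

Start in {S}.
Read 'a': {S} → {D}.
None of the earlier sets intersect F, but {D} does.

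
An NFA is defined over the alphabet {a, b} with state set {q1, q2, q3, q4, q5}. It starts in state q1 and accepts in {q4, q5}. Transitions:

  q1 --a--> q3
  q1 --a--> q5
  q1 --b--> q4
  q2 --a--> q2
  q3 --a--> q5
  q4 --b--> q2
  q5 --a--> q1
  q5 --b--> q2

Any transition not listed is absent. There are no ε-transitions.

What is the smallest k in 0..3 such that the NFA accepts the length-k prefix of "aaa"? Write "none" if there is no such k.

1

Start in {q1}.
Read 'a': {q1} → {q3, q5}.
None of the earlier sets intersect F, but {q3, q5} does.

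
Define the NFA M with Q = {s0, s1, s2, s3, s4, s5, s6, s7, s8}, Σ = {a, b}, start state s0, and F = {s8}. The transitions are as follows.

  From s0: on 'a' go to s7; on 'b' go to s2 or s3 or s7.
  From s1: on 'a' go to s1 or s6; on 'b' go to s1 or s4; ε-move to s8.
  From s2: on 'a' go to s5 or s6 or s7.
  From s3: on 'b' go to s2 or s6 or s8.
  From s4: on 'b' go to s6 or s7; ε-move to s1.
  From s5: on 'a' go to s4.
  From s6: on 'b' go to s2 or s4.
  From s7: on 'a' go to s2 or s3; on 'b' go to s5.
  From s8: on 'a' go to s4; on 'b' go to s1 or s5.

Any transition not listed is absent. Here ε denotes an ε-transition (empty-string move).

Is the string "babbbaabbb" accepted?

Yes

Start in {s0}.
Read 'b': {s0} → {s2, s3, s7}.
Read 'a': {s2, s3, s7} → {s2, s3, s5, s6, s7}.
Read 'b': {s2, s3, s5, s6, s7} → {s1, s2, s4, s5, s6, s8}.
Read 'b': {s1, s2, s4, s5, s6, s8} → {s1, s2, s4, s5, s6, s7, s8}.
Read 'b': {s1, s2, s4, s5, s6, s7, s8} → {s1, s2, s4, s5, s6, s7, s8}.
Read 'a': {s1, s2, s4, s5, s6, s7, s8} → {s1, s2, s3, s4, s5, s6, s7, s8}.
Read 'a': {s1, s2, s3, s4, s5, s6, s7, s8} → {s1, s2, s3, s4, s5, s6, s7, s8}.
Read 'b': {s1, s2, s3, s4, s5, s6, s7, s8} → {s1, s2, s4, s5, s6, s7, s8}.
Read 'b': {s1, s2, s4, s5, s6, s7, s8} → {s1, s2, s4, s5, s6, s7, s8}.
Read 'b': {s1, s2, s4, s5, s6, s7, s8} → {s1, s2, s4, s5, s6, s7, s8}.
The final set {s1, s2, s4, s5, s6, s7, s8} contains the accepting state s8.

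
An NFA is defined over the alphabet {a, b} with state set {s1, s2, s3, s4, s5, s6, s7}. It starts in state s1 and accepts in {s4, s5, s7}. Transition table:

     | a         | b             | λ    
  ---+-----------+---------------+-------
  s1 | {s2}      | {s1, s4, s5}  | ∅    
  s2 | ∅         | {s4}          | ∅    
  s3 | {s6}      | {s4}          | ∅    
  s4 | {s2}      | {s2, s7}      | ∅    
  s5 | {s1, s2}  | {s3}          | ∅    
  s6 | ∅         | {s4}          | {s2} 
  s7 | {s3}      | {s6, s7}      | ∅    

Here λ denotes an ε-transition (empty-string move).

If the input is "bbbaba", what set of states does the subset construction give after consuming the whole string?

Start in {s1}.
Read 'b': {s1} → {s1, s4, s5}.
Read 'b': {s1, s4, s5} → {s1, s2, s3, s4, s5, s7}.
Read 'b': {s1, s2, s3, s4, s5, s7} → {s1, s2, s3, s4, s5, s6, s7}.
Read 'a': {s1, s2, s3, s4, s5, s6, s7} → {s1, s2, s3, s6}.
Read 'b': {s1, s2, s3, s6} → {s1, s4, s5}.
Read 'a': {s1, s4, s5} → {s1, s2}.

{s1, s2}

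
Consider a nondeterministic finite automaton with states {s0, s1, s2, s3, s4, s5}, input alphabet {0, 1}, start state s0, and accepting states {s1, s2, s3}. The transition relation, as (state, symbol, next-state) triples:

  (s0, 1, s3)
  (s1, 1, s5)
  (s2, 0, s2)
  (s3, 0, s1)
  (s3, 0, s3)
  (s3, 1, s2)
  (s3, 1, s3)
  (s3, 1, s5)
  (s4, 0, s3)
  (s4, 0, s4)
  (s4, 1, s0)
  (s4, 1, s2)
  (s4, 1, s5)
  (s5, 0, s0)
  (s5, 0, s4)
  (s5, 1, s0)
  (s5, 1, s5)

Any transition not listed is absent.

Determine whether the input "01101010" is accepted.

No

Start in {s0}.
Read '0': s0→∅; now ∅.
The set is empty and remains empty for the remaining 7 symbols.
The final set ∅ contains no accepting state.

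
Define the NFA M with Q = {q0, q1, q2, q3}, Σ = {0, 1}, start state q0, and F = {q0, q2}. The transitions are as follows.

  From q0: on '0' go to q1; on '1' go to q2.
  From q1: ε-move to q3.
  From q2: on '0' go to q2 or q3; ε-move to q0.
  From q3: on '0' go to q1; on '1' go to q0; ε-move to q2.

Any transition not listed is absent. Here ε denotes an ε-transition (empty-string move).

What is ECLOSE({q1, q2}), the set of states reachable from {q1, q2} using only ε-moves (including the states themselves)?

{q0, q1, q2, q3}

Begin with {q1, q2}.
ε-move q1 → q3; add q3.
ε-move q2 → q0; add q0.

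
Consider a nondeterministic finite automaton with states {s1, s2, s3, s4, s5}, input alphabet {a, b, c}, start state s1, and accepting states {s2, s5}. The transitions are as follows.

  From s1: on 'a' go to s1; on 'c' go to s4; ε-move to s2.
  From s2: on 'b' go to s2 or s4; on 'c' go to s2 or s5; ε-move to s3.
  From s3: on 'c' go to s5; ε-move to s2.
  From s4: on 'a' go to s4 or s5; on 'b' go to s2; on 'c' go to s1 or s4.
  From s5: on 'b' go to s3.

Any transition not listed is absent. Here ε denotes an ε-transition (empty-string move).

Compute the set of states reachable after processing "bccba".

Start: ε-closure({s1}) = {s1, s2, s3}.
Read 'b': s1→∅, s2→{s2, s4}, s3→∅; union {s2, s4}; ε-closure = {s2, s3, s4}.
Read 'c': s2→{s2, s5}, s3→{s5}, s4→{s1, s4}; union {s1, s2, s4, s5}; ε-closure = {s1, s2, s3, s4, s5}.
Read 'c': s1→{s4}, s2→{s2, s5}, s3→{s5}, s4→{s1, s4}, s5→∅; union {s1, s2, s4, s5}; ε-closure = {s1, s2, s3, s4, s5}.
Read 'b': s1→∅, s2→{s2, s4}, s3→∅, s4→{s2}, s5→{s3}; now {s2, s3, s4}.
Read 'a': s2→∅, s3→∅, s4→{s4, s5}; now {s4, s5}.

{s4, s5}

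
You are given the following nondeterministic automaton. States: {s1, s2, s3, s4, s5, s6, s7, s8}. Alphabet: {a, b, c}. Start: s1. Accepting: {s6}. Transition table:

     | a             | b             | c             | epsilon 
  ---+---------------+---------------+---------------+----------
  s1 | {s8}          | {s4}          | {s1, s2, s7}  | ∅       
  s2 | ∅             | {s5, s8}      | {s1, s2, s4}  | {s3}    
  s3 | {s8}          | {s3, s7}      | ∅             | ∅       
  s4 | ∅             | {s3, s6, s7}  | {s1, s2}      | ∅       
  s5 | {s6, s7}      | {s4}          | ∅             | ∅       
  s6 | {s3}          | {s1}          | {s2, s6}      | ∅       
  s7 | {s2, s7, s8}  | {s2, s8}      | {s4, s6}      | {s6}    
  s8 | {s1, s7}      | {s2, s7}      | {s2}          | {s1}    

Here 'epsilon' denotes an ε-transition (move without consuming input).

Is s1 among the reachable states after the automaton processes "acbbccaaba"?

Yes

Start in {s1}.
Read 'a': {s1} → {s1, s8}.
Read 'c': {s1, s8} → {s1, s2, s3, s6, s7}.
Read 'b': {s1, s2, s3, s6, s7} → {s1, s2, s3, s4, s5, s6, s7, s8}.
Read 'b': {s1, s2, s3, s4, s5, s6, s7, s8} → {s1, s2, s3, s4, s5, s6, s7, s8}.
Read 'c': {s1, s2, s3, s4, s5, s6, s7, s8} → {s1, s2, s3, s4, s6, s7}.
Read 'c': {s1, s2, s3, s4, s6, s7} → {s1, s2, s3, s4, s6, s7}.
Read 'a': {s1, s2, s3, s4, s6, s7} → {s1, s2, s3, s6, s7, s8}.
Read 'a': {s1, s2, s3, s6, s7, s8} → {s1, s2, s3, s6, s7, s8}.
Read 'b': {s1, s2, s3, s6, s7, s8} → {s1, s2, s3, s4, s5, s6, s7, s8}.
Read 'a': {s1, s2, s3, s4, s5, s6, s7, s8} → {s1, s2, s3, s6, s7, s8}.
State s1 is in {s1, s2, s3, s6, s7, s8}.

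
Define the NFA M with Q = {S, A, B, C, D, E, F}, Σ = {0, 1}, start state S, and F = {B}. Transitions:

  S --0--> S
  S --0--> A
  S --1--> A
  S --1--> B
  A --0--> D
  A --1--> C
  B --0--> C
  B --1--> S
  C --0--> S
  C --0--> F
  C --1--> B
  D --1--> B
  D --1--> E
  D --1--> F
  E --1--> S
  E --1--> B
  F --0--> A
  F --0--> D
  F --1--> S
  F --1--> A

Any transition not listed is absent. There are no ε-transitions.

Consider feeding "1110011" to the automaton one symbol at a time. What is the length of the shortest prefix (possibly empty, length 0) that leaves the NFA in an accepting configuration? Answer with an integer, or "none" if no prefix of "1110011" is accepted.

Start in {S}.
Read '1': S→{A, B}; now {A, B}.
None of the earlier sets intersect F, but {A, B} does.

1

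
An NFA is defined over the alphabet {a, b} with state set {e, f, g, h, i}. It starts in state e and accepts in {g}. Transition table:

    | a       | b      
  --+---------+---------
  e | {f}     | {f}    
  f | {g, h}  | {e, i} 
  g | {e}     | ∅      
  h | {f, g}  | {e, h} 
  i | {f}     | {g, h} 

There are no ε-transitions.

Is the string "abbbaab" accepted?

Start in {e}.
Read 'a': e→{f}; now {f}.
Read 'b': f→{e, i}; now {e, i}.
Read 'b': e→{f}, i→{g, h}; now {f, g, h}.
Read 'b': f→{e, i}, g→∅, h→{e, h}; now {e, h, i}.
Read 'a': e→{f}, h→{f, g}, i→{f}; now {f, g}.
Read 'a': f→{g, h}, g→{e}; now {e, g, h}.
Read 'b': e→{f}, g→∅, h→{e, h}; now {e, f, h}.
The final set {e, f, h} contains no accepting state.

No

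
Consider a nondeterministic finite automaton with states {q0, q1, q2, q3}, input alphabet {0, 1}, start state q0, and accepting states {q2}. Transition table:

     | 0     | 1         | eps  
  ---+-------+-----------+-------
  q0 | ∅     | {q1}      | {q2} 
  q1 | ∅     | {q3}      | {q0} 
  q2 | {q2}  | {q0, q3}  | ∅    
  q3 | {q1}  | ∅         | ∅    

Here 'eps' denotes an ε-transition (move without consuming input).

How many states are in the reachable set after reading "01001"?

3

Start: ε-closure({q0}) = {q0, q2}.
Read '0': {q0, q2} → {q2}.
Read '1': {q2} → {q0, q2, q3}.
Read '0': {q0, q2, q3} → {q0, q1, q2}.
Read '0': {q0, q1, q2} → {q2}.
Read '1': {q2} → {q0, q2, q3}.
That set has 3 states.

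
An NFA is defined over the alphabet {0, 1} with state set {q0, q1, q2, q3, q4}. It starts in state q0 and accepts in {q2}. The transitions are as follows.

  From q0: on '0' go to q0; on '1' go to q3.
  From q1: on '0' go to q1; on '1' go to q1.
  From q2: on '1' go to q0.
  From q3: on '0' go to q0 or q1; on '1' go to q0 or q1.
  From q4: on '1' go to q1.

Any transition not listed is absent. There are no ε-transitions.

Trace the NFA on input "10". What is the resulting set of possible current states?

Start in {q0}.
Read '1': q0→{q3}; now {q3}.
Read '0': q3→{q0, q1}; now {q0, q1}.

{q0, q1}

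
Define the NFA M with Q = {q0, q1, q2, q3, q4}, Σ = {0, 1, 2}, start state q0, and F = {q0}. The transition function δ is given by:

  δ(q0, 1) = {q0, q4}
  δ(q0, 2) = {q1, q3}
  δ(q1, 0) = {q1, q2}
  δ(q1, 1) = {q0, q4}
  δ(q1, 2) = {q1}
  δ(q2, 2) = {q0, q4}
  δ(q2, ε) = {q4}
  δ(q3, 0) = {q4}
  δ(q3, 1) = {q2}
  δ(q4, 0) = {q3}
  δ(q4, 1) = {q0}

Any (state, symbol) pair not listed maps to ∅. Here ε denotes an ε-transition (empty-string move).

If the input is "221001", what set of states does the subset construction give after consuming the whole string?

Start in {q0}.
Read '2': q0→{q1, q3}; now {q1, q3}.
Read '2': q1→{q1}, q3→∅; now {q1}.
Read '1': q1→{q0, q4}; now {q0, q4}.
Read '0': q0→∅, q4→{q3}; now {q3}.
Read '0': q3→{q4}; now {q4}.
Read '1': q4→{q0}; now {q0}.

{q0}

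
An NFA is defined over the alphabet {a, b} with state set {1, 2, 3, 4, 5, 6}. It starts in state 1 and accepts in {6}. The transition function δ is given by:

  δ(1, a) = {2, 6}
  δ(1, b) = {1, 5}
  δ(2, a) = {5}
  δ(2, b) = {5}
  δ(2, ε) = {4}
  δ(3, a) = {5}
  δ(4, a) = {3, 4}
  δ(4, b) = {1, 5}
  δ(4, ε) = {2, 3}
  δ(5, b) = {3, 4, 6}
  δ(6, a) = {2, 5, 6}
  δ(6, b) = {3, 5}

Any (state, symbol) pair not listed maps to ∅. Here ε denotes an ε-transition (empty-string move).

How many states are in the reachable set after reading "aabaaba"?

5

Start in {1}.
Read 'a': {1} → {2, 3, 4, 6}.
Read 'a': {2, 3, 4, 6} → {2, 3, 4, 5, 6}.
Read 'b': {2, 3, 4, 5, 6} → {1, 2, 3, 4, 5, 6}.
Read 'a': {1, 2, 3, 4, 5, 6} → {2, 3, 4, 5, 6}.
Read 'a': {2, 3, 4, 5, 6} → {2, 3, 4, 5, 6}.
Read 'b': {2, 3, 4, 5, 6} → {1, 2, 3, 4, 5, 6}.
Read 'a': {1, 2, 3, 4, 5, 6} → {2, 3, 4, 5, 6}.
That set has 5 states.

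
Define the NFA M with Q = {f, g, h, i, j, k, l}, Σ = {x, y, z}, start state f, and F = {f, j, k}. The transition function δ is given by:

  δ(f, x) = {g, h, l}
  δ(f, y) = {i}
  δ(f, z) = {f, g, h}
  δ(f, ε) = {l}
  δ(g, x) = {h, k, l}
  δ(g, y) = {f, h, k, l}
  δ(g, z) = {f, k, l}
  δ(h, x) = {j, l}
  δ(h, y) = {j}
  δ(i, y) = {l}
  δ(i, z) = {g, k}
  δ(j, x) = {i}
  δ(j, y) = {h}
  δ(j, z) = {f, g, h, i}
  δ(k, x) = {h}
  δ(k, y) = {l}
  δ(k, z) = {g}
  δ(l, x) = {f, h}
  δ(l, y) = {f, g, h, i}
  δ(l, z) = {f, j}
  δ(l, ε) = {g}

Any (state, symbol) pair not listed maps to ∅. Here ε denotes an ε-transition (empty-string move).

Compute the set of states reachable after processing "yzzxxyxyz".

{f, g, h, i, j, k, l}

Start: ε-closure({f}) = {f, g, l}.
Read 'y': f→{i}, g→{f, h, k, l}, l→{f, g, h, i}; now {f, g, h, i, k, l}.
Read 'z': f→{f, g, h}, g→{f, k, l}, h→∅, i→{g, k}, k→{g}, l→{f, j}; now {f, g, h, j, k, l}.
Read 'z': f→{f, g, h}, g→{f, k, l}, h→∅, j→{f, g, h, i}, k→{g}, l→{f, j}; now {f, g, h, i, j, k, l}.
Read 'x': f→{g, h, l}, g→{h, k, l}, h→{j, l}, i→∅, j→{i}, k→{h}, l→{f, h}; now {f, g, h, i, j, k, l}.
Read 'x': f→{g, h, l}, g→{h, k, l}, h→{j, l}, i→∅, j→{i}, k→{h}, l→{f, h}; now {f, g, h, i, j, k, l}.
Read 'y': f→{i}, g→{f, h, k, l}, h→{j}, i→{l}, j→{h}, k→{l}, l→{f, g, h, i}; now {f, g, h, i, j, k, l}.
Read 'x': f→{g, h, l}, g→{h, k, l}, h→{j, l}, i→∅, j→{i}, k→{h}, l→{f, h}; now {f, g, h, i, j, k, l}.
Read 'y': f→{i}, g→{f, h, k, l}, h→{j}, i→{l}, j→{h}, k→{l}, l→{f, g, h, i}; now {f, g, h, i, j, k, l}.
Read 'z': f→{f, g, h}, g→{f, k, l}, h→∅, i→{g, k}, j→{f, g, h, i}, k→{g}, l→{f, j}; now {f, g, h, i, j, k, l}.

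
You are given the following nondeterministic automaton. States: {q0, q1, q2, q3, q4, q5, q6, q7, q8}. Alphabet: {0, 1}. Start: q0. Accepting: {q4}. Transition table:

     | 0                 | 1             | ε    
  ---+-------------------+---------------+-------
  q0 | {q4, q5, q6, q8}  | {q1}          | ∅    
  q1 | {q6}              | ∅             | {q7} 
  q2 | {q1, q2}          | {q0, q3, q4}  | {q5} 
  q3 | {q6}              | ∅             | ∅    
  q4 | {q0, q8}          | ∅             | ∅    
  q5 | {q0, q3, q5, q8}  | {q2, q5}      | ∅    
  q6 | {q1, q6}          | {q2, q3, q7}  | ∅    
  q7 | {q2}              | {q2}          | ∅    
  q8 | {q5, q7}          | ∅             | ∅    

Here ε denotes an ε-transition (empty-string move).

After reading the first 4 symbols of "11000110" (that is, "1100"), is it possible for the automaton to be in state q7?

Yes

Start in {q0}.
Read '1': q0→{q1}; union {q1}; ε-closure = {q1, q7}.
Read '1': q1→∅, q7→{q2}; union {q2}; ε-closure = {q2, q5}.
Read '0': q2→{q1, q2}, q5→{q0, q3, q5, q8}; union {q0, q1, q2, q3, q5, q8}; ε-closure = {q0, q1, q2, q3, q5, q7, q8}.
Read '0': q0→{q4, q5, q6, q8}, q1→{q6}, q2→{q1, q2}, q3→{q6}, q5→{q0, q3, q5, q8}, q7→{q2}, q8→{q5, q7}; now {q0, q1, q2, q3, q4, q5, q6, q7, q8}.
State q7 is in {q0, q1, q2, q3, q4, q5, q6, q7, q8}.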